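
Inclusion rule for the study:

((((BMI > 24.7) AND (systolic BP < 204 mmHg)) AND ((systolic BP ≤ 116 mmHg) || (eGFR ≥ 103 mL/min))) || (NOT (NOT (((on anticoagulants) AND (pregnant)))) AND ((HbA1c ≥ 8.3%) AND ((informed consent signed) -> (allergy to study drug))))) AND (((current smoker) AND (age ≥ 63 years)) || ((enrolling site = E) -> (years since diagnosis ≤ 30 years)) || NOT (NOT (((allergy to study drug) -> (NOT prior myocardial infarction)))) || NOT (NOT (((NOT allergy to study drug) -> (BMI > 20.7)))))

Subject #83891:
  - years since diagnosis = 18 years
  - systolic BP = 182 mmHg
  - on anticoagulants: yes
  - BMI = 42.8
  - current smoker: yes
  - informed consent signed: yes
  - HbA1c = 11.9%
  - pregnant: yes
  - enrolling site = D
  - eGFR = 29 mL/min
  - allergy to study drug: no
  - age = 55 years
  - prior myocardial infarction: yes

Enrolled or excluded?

Atomic conditions:
  BMI > 24.7: 42.8 > 24.7 is true
  systolic BP < 204 mmHg: 182 < 204 is true
  systolic BP ≤ 116 mmHg: 182 ≤ 116 is false
  eGFR ≥ 103 mL/min: 29 ≥ 103 is false
  on anticoagulants: yes → true
  pregnant: yes → true
  HbA1c ≥ 8.3%: 11.9 ≥ 8.3 is true
  informed consent signed: yes → true
  allergy to study drug: no → false
  current smoker: yes → true
  age ≥ 63 years: 55 ≥ 63 is false
  enrolling site = E: D == E is false
  years since diagnosis ≤ 30 years: 18 ≤ 30 is true
  NOT prior myocardial infarction: yes → false
  NOT allergy to study drug: no → true
  BMI > 20.7: 42.8 > 20.7 is true
Combine:
[1.1.1] true AND true = true
[1.1.2] false OR false = false
[1.1] true AND false = false
[1.2.1.1.1] true AND true = true
[1.2.1.1] NOT true = false
[1.2.1] NOT false = true
[1.2.2.2] true → false = false
[1.2.2] true AND false = false
[1.2] true AND false = false
[1] false OR false = false
[2.1] true AND false = false
[2.2] false → true (antecedent false ⇒ implication holds) = true
[2.3.1.1] false → false (antecedent false ⇒ implication holds) = true
[2.3.1] NOT true = false
[2.3] NOT false = true
[2.4.1.1] true → true = true
[2.4.1] NOT true = false
[2.4] NOT false = true
[2] false OR true OR true OR true = true
[root] false AND true = false
Overall: false → excluded

Excluded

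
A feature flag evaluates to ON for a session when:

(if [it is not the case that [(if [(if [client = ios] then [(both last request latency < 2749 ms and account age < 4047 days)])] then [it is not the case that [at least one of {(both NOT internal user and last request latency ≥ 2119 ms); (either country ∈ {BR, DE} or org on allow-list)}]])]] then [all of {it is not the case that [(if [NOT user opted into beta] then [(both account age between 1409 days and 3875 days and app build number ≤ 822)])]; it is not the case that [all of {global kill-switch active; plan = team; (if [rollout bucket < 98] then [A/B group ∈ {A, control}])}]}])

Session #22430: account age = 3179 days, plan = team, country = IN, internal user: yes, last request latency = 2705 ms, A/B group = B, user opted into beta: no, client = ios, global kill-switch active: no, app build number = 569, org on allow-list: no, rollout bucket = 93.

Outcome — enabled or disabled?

Enabled

Atomic conditions:
  client = ios: ios == ios is true
  last request latency < 2749 ms: 2705 < 2749 is true
  account age < 4047 days: 3179 < 4047 is true
  NOT internal user: yes → false
  last request latency ≥ 2119 ms: 2705 ≥ 2119 is true
  country ∈ {BR, DE}: IN is not in the set → false
  org on allow-list: no → false
  NOT user opted into beta: no → true
  account age between 1409 days and 3875 days: 3179 in [1409, 3875] is true
  app build number ≤ 822: 569 ≤ 822 is true
  global kill-switch active: no → false
  plan = team: team == team is true
  rollout bucket < 98: 93 < 98 is true
  A/B group ∈ {A, control}: B is not in the set → false
Combine:
[1.1.1.2] true AND true = true
[1.1.1] true → true = true
[1.1.2.1.1] false AND true = false
[1.1.2.1.2] false OR false = false
[1.1.2.1] false OR false = false
[1.1.2] NOT false = true
[1.1] true → true = true
[1] NOT true = false
[2.1.1.2] true AND true = true
[2.1.1] true → true = true
[2.1] NOT true = false
[2.2.1.3] true → false = false
[2.2.1] false AND true AND false = false
[2.2] NOT false = true
[2] false AND true = false
[root] false → false (antecedent false ⇒ implication holds) = true
Overall: true → enabled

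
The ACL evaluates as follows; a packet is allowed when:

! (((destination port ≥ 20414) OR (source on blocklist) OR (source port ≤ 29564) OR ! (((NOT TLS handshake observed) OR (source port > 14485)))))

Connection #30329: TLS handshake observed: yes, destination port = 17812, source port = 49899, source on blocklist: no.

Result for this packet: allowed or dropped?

Allowed

Atomic conditions:
  destination port ≥ 20414: 17812 ≥ 20414 is false
  source on blocklist: no → false
  source port ≤ 29564: 49899 ≤ 29564 is false
  NOT TLS handshake observed: yes → false
  source port > 14485: 49899 > 14485 is true
Combine:
[1.4.1] false OR true = true
[1.4] NOT true = false
[1] false OR false OR false OR false = false
[root] NOT false = true
Overall: true → allowed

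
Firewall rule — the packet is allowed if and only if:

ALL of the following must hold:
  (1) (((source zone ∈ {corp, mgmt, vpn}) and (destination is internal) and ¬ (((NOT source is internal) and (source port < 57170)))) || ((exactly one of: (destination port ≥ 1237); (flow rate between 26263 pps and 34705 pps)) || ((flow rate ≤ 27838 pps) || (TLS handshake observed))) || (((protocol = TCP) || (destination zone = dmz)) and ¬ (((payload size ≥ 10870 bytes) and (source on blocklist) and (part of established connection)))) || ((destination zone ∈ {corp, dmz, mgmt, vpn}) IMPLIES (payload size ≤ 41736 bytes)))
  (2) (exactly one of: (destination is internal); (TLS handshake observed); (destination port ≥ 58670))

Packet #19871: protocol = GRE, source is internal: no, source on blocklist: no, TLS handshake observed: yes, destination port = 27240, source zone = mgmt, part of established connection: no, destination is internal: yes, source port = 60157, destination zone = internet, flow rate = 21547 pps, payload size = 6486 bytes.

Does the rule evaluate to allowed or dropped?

Dropped

Atomic conditions:
  source zone ∈ {corp, mgmt, vpn}: mgmt is in the set → true
  destination is internal: yes → true
  NOT source is internal: no → true
  source port < 57170: 60157 < 57170 is false
  destination port ≥ 1237: 27240 ≥ 1237 is true
  flow rate between 26263 pps and 34705 pps: 21547 in [26263, 34705] is false
  flow rate ≤ 27838 pps: 21547 ≤ 27838 is true
  TLS handshake observed: yes → true
  protocol = TCP: GRE == TCP is false
  destination zone = dmz: internet == dmz is false
  payload size ≥ 10870 bytes: 6486 ≥ 10870 is false
  source on blocklist: no → false
  part of established connection: no → false
  destination zone ∈ {corp, dmz, mgmt, vpn}: internet is not in the set → false
  payload size ≤ 41736 bytes: 6486 ≤ 41736 is true
  destination port ≥ 58670: 27240 ≥ 58670 is false
Combine:
[1.1.3.1] true AND false = false
[1.1.3] NOT false = true
[1.1] true AND true AND true = true
[1.2.1] exactly-one(true, false) = true
[1.2.2] true OR true = true
[1.2] true OR true = true
[1.3.1] false OR false = false
[1.3.2.1] false AND false AND false = false
[1.3.2] NOT false = true
[1.3] false AND true = false
[1.4] false → true (antecedent false ⇒ implication holds) = true
[1] true OR true OR false OR true = true
[2] exactly-one(true, true, false) = false
[root] true AND false = false
Overall: false → dropped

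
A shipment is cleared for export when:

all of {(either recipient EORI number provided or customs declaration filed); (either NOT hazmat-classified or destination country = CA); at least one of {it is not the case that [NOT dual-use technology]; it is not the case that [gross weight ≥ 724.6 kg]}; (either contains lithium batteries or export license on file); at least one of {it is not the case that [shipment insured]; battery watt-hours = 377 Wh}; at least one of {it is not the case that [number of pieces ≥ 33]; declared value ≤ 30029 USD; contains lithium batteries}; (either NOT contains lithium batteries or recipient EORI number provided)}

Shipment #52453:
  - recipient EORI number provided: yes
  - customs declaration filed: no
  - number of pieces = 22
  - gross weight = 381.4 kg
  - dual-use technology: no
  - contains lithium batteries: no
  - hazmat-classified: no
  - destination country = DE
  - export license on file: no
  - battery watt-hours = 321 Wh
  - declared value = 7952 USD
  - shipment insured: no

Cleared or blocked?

Blocked

Atomic conditions:
  recipient EORI number provided: yes → true
  customs declaration filed: no → false
  NOT hazmat-classified: no → true
  destination country = CA: DE == CA is false
  NOT dual-use technology: no → true
  gross weight ≥ 724.6 kg: 381.4 ≥ 724.6 is false
  contains lithium batteries: no → false
  export license on file: no → false
  shipment insured: no → false
  battery watt-hours = 377 Wh: 321 == 377 is false
  number of pieces ≥ 33: 22 ≥ 33 is false
  declared value ≤ 30029 USD: 7952 ≤ 30029 is true
  NOT contains lithium batteries: no → true
Combine:
[1] true OR false = true
[2] true OR false = true
[3.1] NOT true = false
[3.2] NOT false = true
[3] false OR true = true
[4] false OR false = false
[5.1] NOT false = true
[5] true OR false = true
[6.1] NOT false = true
[6] true OR true OR false = true
[7] true OR true = true
[root] true AND true AND true AND false AND true AND true AND true = false
Overall: false → blocked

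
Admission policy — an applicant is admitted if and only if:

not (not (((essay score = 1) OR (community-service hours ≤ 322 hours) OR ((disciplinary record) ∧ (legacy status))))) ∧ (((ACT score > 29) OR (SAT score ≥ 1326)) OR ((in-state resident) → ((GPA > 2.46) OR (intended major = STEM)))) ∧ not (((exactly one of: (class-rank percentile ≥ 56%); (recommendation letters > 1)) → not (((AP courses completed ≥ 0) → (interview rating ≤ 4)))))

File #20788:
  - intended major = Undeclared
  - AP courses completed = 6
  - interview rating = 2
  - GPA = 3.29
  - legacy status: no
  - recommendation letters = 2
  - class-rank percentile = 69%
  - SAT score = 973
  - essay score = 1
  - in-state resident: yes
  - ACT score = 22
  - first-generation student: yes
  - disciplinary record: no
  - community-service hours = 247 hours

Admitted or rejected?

Rejected

Atomic conditions:
  essay score = 1: 1 == 1 is true
  community-service hours ≤ 322 hours: 247 ≤ 322 is true
  disciplinary record: no → false
  legacy status: no → false
  ACT score > 29: 22 > 29 is false
  SAT score ≥ 1326: 973 ≥ 1326 is false
  in-state resident: yes → true
  GPA > 2.46: 3.29 > 2.46 is true
  intended major = STEM: Undeclared == STEM is false
  class-rank percentile ≥ 56%: 69 ≥ 56 is true
  recommendation letters > 1: 2 > 1 is true
  AP courses completed ≥ 0: 6 ≥ 0 is true
  interview rating ≤ 4: 2 ≤ 4 is true
Combine:
[1.1.1.3] false AND false = false
[1.1.1] true OR true OR false = true
[1.1] NOT true = false
[1] NOT false = true
[2.1] false OR false = false
[2.2.2] true OR false = true
[2.2] true → true = true
[2] false OR true = true
[3.1.1] exactly-one(true, true) = false
[3.1.2.1] true → true = true
[3.1.2] NOT true = false
[3.1] false → false (antecedent false ⇒ implication holds) = true
[3] NOT true = false
[root] true AND true AND false = false
Overall: false → rejected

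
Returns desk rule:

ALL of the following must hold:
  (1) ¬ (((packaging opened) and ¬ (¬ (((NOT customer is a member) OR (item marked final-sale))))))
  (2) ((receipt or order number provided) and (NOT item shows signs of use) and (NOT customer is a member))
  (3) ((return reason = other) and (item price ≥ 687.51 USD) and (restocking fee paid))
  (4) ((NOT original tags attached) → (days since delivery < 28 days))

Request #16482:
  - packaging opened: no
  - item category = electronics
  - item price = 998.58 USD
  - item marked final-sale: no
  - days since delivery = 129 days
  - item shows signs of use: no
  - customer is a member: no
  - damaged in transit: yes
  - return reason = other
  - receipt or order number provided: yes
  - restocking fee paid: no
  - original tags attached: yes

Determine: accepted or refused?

Refused

Atomic conditions:
  packaging opened: no → false
  NOT customer is a member: no → true
  item marked final-sale: no → false
  receipt or order number provided: yes → true
  NOT item shows signs of use: no → true
  return reason = other: other == other is true
  item price ≥ 687.51 USD: 998.58 ≥ 687.51 is true
  restocking fee paid: no → false
  NOT original tags attached: yes → false
  days since delivery < 28 days: 129 < 28 is false
Combine:
[1.1.2.1.1] true OR false = true
[1.1.2.1] NOT true = false
[1.1.2] NOT false = true
[1.1] false AND true = false
[1] NOT false = true
[2] true AND true AND true = true
[3] true AND true AND false = false
[4] false → false (antecedent false ⇒ implication holds) = true
[root] true AND true AND false AND true = false
Overall: false → refused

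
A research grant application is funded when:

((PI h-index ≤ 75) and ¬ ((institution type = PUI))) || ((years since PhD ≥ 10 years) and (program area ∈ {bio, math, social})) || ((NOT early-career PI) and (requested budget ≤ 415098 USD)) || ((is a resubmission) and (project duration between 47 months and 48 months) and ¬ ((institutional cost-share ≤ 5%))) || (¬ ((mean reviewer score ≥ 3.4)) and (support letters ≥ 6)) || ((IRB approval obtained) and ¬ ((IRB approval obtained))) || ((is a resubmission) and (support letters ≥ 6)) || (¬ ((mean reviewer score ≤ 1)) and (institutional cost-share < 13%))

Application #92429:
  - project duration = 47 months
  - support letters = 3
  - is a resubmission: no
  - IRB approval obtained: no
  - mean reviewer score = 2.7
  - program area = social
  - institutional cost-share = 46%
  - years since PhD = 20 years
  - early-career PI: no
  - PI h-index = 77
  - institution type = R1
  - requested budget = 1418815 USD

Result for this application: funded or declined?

Atomic conditions:
  PI h-index ≤ 75: 77 ≤ 75 is false
  institution type = PUI: R1 == PUI is false
  years since PhD ≥ 10 years: 20 ≥ 10 is true
  program area ∈ {bio, math, social}: social is in the set → true
  NOT early-career PI: no → true
  requested budget ≤ 415098 USD: 1418815 ≤ 415098 is false
  is a resubmission: no → false
  project duration between 47 months and 48 months: 47 in [47, 48] is true
  institutional cost-share ≤ 5%: 46 ≤ 5 is false
  mean reviewer score ≥ 3.4: 2.7 ≥ 3.4 is false
  support letters ≥ 6: 3 ≥ 6 is false
  IRB approval obtained: no → false
  mean reviewer score ≤ 1: 2.7 ≤ 1 is false
  institutional cost-share < 13%: 46 < 13 is false
Combine:
[1.2] NOT false = true
[1] false AND true = false
[2] true AND true = true
[3] true AND false = false
[4.3] NOT false = true
[4] false AND true AND true = false
[5.1] NOT false = true
[5] true AND false = false
[6.2] NOT false = true
[6] false AND true = false
[7] false AND false = false
[8.1] NOT false = true
[8] true AND false = false
[root] false OR true OR false OR false OR false OR false OR false OR false = true
Overall: true → funded

Funded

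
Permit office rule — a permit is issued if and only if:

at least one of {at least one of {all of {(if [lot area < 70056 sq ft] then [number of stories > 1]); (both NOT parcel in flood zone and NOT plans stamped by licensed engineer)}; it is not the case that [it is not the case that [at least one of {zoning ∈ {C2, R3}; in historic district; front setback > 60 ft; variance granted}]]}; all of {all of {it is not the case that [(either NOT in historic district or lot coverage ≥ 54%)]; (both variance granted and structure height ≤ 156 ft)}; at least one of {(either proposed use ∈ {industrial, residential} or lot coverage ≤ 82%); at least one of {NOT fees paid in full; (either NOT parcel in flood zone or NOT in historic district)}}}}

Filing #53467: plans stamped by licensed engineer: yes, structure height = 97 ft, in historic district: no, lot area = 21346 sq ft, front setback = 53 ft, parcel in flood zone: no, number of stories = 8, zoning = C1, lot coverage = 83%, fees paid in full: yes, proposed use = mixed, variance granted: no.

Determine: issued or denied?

Denied

Atomic conditions:
  lot area < 70056 sq ft: 21346 < 70056 is true
  number of stories > 1: 8 > 1 is true
  NOT parcel in flood zone: no → true
  NOT plans stamped by licensed engineer: yes → false
  zoning ∈ {C2, R3}: C1 is not in the set → false
  in historic district: no → false
  front setback > 60 ft: 53 > 60 is false
  variance granted: no → false
  NOT in historic district: no → true
  lot coverage ≥ 54%: 83 ≥ 54 is true
  structure height ≤ 156 ft: 97 ≤ 156 is true
  proposed use ∈ {industrial, residential}: mixed is not in the set → false
  lot coverage ≤ 82%: 83 ≤ 82 is false
  NOT fees paid in full: yes → false
Combine:
[1.1.1] true → true = true
[1.1.2] true AND false = false
[1.1] true AND false = false
[1.2.1.1] false OR false OR false OR false = false
[1.2.1] NOT false = true
[1.2] NOT true = false
[1] false OR false = false
[2.1.1.1] true OR true = true
[2.1.1] NOT true = false
[2.1.2] false AND true = false
[2.1] false AND false = false
[2.2.1] false OR false = false
[2.2.2.2] true OR true = true
[2.2.2] false OR true = true
[2.2] false OR true = true
[2] false AND true = false
[root] false OR false = false
Overall: false → denied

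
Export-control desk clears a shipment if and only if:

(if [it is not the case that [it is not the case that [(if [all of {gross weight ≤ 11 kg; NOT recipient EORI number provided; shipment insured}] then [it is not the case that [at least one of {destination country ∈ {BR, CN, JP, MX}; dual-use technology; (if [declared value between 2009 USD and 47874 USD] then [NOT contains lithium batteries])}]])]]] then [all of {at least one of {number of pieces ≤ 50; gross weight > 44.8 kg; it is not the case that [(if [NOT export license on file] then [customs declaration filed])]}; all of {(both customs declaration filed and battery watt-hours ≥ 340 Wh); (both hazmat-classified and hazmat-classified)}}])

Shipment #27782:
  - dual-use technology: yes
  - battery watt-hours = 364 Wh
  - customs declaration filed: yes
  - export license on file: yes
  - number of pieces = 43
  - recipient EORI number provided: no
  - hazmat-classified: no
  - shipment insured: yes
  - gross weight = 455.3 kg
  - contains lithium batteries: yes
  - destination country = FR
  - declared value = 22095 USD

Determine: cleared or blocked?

Atomic conditions:
  gross weight ≤ 11 kg: 455.3 ≤ 11 is false
  NOT recipient EORI number provided: no → true
  shipment insured: yes → true
  destination country ∈ {BR, CN, JP, MX}: FR is not in the set → false
  dual-use technology: yes → true
  declared value between 2009 USD and 47874 USD: 22095 in [2009, 47874] is true
  NOT contains lithium batteries: yes → false
  number of pieces ≤ 50: 43 ≤ 50 is true
  gross weight > 44.8 kg: 455.3 > 44.8 is true
  NOT export license on file: yes → false
  customs declaration filed: yes → true
  battery watt-hours ≥ 340 Wh: 364 ≥ 340 is true
  hazmat-classified: no → false
Combine:
[1.1.1.1] false AND true AND true = false
[1.1.1.2.1.3] true → false = false
[1.1.1.2.1] false OR true OR false = true
[1.1.1.2] NOT true = false
[1.1.1] false → false (antecedent false ⇒ implication holds) = true
[1.1] NOT true = false
[1] NOT false = true
[2.1.3.1] false → true (antecedent false ⇒ implication holds) = true
[2.1.3] NOT true = false
[2.1] true OR true OR false = true
[2.2.1] true AND true = true
[2.2.2] false AND false = false
[2.2] true AND false = false
[2] true AND false = false
[root] true → false = false
Overall: false → blocked

Blocked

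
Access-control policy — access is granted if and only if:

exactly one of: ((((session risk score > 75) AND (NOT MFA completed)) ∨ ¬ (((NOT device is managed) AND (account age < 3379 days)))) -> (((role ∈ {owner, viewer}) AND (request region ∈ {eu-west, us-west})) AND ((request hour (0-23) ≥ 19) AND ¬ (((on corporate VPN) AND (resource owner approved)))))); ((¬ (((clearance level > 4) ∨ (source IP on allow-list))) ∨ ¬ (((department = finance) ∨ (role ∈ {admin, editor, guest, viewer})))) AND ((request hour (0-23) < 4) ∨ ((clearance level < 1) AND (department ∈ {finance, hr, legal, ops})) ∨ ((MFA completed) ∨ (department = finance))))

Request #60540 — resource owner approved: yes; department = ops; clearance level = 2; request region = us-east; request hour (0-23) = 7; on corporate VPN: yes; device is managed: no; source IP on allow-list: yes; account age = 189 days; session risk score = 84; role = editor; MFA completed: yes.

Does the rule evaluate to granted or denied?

Granted

Atomic conditions:
  session risk score > 75: 84 > 75 is true
  NOT MFA completed: yes → false
  NOT device is managed: no → true
  account age < 3379 days: 189 < 3379 is true
  role ∈ {owner, viewer}: editor is not in the set → false
  request region ∈ {eu-west, us-west}: us-east is not in the set → false
  request hour (0-23) ≥ 19: 7 ≥ 19 is false
  on corporate VPN: yes → true
  resource owner approved: yes → true
  clearance level > 4: 2 > 4 is false
  source IP on allow-list: yes → true
  department = finance: ops == finance is false
  role ∈ {admin, editor, guest, viewer}: editor is in the set → true
  request hour (0-23) < 4: 7 < 4 is false
  clearance level < 1: 2 < 1 is false
  department ∈ {finance, hr, legal, ops}: ops is in the set → true
  MFA completed: yes → true
Combine:
[1.1.1] true AND false = false
[1.1.2.1] true AND true = true
[1.1.2] NOT true = false
[1.1] false OR false = false
[1.2.1] false AND false = false
[1.2.2.2.1] true AND true = true
[1.2.2.2] NOT true = false
[1.2.2] false AND false = false
[1.2] false AND false = false
[1] false → false (antecedent false ⇒ implication holds) = true
[2.1.1.1] false OR true = true
[2.1.1] NOT true = false
[2.1.2.1] false OR true = true
[2.1.2] NOT true = false
[2.1] false OR false = false
[2.2.2] false AND true = false
[2.2.3] true OR false = true
[2.2] false OR false OR true = true
[2] false AND true = false
[root] exactly-one(true, false) = true
Overall: true → granted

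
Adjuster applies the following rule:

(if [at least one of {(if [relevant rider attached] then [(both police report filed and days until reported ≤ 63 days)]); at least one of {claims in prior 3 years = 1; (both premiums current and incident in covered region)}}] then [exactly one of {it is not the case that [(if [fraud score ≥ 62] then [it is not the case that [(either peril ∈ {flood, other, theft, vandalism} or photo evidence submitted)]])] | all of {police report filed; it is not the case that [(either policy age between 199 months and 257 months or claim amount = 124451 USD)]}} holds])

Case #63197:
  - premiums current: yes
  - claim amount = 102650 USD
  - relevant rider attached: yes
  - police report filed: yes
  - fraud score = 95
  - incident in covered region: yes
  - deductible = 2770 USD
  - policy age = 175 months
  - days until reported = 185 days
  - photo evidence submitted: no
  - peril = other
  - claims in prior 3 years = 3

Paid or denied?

Denied

Atomic conditions:
  relevant rider attached: yes → true
  police report filed: yes → true
  days until reported ≤ 63 days: 185 ≤ 63 is false
  claims in prior 3 years = 1: 3 == 1 is false
  premiums current: yes → true
  incident in covered region: yes → true
  fraud score ≥ 62: 95 ≥ 62 is true
  peril ∈ {flood, other, theft, vandalism}: other is in the set → true
  photo evidence submitted: no → false
  policy age between 199 months and 257 months: 175 in [199, 257] is false
  claim amount = 124451 USD: 102650 == 124451 is false
Combine:
[1.1.2] true AND false = false
[1.1] true → false = false
[1.2.2] true AND true = true
[1.2] false OR true = true
[1] false OR true = true
[2.1.1.2.1] true OR false = true
[2.1.1.2] NOT true = false
[2.1.1] true → false = false
[2.1] NOT false = true
[2.2.2.1] false OR false = false
[2.2.2] NOT false = true
[2.2] true AND true = true
[2] exactly-one(true, true) = false
[root] true → false = false
Overall: false → denied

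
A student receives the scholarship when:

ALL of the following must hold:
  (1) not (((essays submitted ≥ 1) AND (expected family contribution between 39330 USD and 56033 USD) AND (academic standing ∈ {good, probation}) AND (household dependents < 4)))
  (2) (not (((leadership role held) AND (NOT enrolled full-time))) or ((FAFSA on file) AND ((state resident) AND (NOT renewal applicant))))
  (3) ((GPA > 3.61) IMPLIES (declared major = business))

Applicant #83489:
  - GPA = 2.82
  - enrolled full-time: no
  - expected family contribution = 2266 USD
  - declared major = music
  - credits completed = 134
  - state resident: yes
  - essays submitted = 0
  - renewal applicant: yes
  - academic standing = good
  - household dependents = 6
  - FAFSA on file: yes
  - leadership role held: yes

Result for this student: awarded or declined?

Declined

Atomic conditions:
  essays submitted ≥ 1: 0 ≥ 1 is false
  expected family contribution between 39330 USD and 56033 USD: 2266 in [39330, 56033] is false
  academic standing ∈ {good, probation}: good is in the set → true
  household dependents < 4: 6 < 4 is false
  leadership role held: yes → true
  NOT enrolled full-time: no → true
  FAFSA on file: yes → true
  state resident: yes → true
  NOT renewal applicant: yes → false
  GPA > 3.61: 2.82 > 3.61 is false
  declared major = business: music == business is false
Combine:
[1.1] false AND false AND true AND false = false
[1] NOT false = true
[2.1.1] true AND true = true
[2.1] NOT true = false
[2.2.2] true AND false = false
[2.2] true AND false = false
[2] false OR false = false
[3] false → false (antecedent false ⇒ implication holds) = true
[root] true AND false AND true = false
Overall: false → declined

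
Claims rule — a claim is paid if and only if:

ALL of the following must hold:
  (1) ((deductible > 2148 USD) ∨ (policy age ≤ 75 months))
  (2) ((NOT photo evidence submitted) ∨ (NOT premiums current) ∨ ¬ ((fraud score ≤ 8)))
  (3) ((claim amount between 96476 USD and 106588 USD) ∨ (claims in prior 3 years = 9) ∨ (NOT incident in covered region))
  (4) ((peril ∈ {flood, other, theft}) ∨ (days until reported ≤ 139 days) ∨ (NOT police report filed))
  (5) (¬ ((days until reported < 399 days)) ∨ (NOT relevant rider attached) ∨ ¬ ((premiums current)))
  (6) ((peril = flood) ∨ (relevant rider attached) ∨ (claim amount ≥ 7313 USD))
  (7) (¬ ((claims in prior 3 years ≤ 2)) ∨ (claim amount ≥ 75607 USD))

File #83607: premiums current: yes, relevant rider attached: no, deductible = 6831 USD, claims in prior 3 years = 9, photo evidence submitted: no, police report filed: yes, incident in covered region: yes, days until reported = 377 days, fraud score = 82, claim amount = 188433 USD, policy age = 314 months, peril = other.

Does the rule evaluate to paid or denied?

Atomic conditions:
  deductible > 2148 USD: 6831 > 2148 is true
  policy age ≤ 75 months: 314 ≤ 75 is false
  NOT photo evidence submitted: no → true
  NOT premiums current: yes → false
  fraud score ≤ 8: 82 ≤ 8 is false
  claim amount between 96476 USD and 106588 USD: 188433 in [96476, 106588] is false
  claims in prior 3 years = 9: 9 == 9 is true
  NOT incident in covered region: yes → false
  peril ∈ {flood, other, theft}: other is in the set → true
  days until reported ≤ 139 days: 377 ≤ 139 is false
  NOT police report filed: yes → false
  days until reported < 399 days: 377 < 399 is true
  NOT relevant rider attached: no → true
  premiums current: yes → true
  peril = flood: other == flood is false
  relevant rider attached: no → false
  claim amount ≥ 7313 USD: 188433 ≥ 7313 is true
  claims in prior 3 years ≤ 2: 9 ≤ 2 is false
  claim amount ≥ 75607 USD: 188433 ≥ 75607 is true
Combine:
[1] true OR false = true
[2.3] NOT false = true
[2] true OR false OR true = true
[3] false OR true OR false = true
[4] true OR false OR false = true
[5.1] NOT true = false
[5.3] NOT true = false
[5] false OR true OR false = true
[6] false OR false OR true = true
[7.1] NOT false = true
[7] true OR true = true
[root] true AND true AND true AND true AND true AND true AND true = true
Overall: true → paid

Paid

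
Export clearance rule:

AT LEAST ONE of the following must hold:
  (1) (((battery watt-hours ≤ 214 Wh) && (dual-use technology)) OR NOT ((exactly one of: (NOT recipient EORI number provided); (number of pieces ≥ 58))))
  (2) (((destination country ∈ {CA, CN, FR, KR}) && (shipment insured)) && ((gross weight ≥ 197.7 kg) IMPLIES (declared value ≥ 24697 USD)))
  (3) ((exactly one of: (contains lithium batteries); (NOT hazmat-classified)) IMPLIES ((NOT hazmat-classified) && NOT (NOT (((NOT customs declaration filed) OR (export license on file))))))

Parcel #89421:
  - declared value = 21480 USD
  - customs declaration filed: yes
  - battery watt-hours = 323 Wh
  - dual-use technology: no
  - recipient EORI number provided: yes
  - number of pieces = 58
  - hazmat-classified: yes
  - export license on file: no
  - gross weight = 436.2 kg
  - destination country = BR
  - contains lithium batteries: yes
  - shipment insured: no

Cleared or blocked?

Atomic conditions:
  battery watt-hours ≤ 214 Wh: 323 ≤ 214 is false
  dual-use technology: no → false
  NOT recipient EORI number provided: yes → false
  number of pieces ≥ 58: 58 ≥ 58 is true
  destination country ∈ {CA, CN, FR, KR}: BR is not in the set → false
  shipment insured: no → false
  gross weight ≥ 197.7 kg: 436.2 ≥ 197.7 is true
  declared value ≥ 24697 USD: 21480 ≥ 24697 is false
  contains lithium batteries: yes → true
  NOT hazmat-classified: yes → false
  NOT customs declaration filed: yes → false
  export license on file: no → false
Combine:
[1.1] false AND false = false
[1.2.1] exactly-one(false, true) = true
[1.2] NOT true = false
[1] false OR false = false
[2.1] false AND false = false
[2.2] true → false = false
[2] false AND false = false
[3.1] exactly-one(true, false) = true
[3.2.2.1.1] false OR false = false
[3.2.2.1] NOT false = true
[3.2.2] NOT true = false
[3.2] false AND false = false
[3] true → false = false
[root] false OR false OR false = false
Overall: false → blocked

Blocked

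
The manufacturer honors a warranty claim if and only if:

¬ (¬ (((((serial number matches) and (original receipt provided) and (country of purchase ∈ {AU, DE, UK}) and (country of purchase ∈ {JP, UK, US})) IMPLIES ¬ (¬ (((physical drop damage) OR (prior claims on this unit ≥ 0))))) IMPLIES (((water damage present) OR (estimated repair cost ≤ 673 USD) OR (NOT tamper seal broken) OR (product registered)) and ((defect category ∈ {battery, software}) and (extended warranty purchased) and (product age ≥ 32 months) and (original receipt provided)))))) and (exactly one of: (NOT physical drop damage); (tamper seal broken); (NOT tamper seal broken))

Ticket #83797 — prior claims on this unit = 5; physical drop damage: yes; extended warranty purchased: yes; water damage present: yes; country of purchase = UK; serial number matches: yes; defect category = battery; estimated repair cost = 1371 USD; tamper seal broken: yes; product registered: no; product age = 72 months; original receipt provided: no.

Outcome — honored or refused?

Atomic conditions:
  serial number matches: yes → true
  original receipt provided: no → false
  country of purchase ∈ {AU, DE, UK}: UK is in the set → true
  country of purchase ∈ {JP, UK, US}: UK is in the set → true
  physical drop damage: yes → true
  prior claims on this unit ≥ 0: 5 ≥ 0 is true
  water damage present: yes → true
  estimated repair cost ≤ 673 USD: 1371 ≤ 673 is false
  NOT tamper seal broken: yes → false
  product registered: no → false
  defect category ∈ {battery, software}: battery is in the set → true
  extended warranty purchased: yes → true
  product age ≥ 32 months: 72 ≥ 32 is true
  NOT physical drop damage: yes → false
  tamper seal broken: yes → true
Combine:
[1.1.1.1.1] true AND false AND true AND true = false
[1.1.1.1.2.1.1] true OR true = true
[1.1.1.1.2.1] NOT true = false
[1.1.1.1.2] NOT false = true
[1.1.1.1] false → true (antecedent false ⇒ implication holds) = true
[1.1.1.2.1] true OR false OR false OR false = true
[1.1.1.2.2] true AND true AND true AND false = false
[1.1.1.2] true AND false = false
[1.1.1] true → false = false
[1.1] NOT false = true
[1] NOT true = false
[2] exactly-one(false, true, false) = true
[root] false AND true = false
Overall: false → refused

Refused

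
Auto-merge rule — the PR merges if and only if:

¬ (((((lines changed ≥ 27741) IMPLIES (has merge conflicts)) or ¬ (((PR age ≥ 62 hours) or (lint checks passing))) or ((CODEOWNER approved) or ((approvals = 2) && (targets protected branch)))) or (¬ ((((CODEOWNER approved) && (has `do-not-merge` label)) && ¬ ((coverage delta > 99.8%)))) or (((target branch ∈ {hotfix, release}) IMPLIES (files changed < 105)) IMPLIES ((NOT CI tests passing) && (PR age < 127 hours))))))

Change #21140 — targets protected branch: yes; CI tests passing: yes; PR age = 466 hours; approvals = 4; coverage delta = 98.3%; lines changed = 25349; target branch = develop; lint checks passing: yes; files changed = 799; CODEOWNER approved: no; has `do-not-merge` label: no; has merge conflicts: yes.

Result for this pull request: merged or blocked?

Blocked

Atomic conditions:
  lines changed ≥ 27741: 25349 ≥ 27741 is false
  has merge conflicts: yes → true
  PR age ≥ 62 hours: 466 ≥ 62 is true
  lint checks passing: yes → true
  CODEOWNER approved: no → false
  approvals = 2: 4 == 2 is false
  targets protected branch: yes → true
  has `do-not-merge` label: no → false
  coverage delta > 99.8%: 98.3 > 99.8 is false
  target branch ∈ {hotfix, release}: develop is not in the set → false
  files changed < 105: 799 < 105 is false
  NOT CI tests passing: yes → false
  PR age < 127 hours: 466 < 127 is false
Combine:
[1.1.1] false → true (antecedent false ⇒ implication holds) = true
[1.1.2.1] true OR true = true
[1.1.2] NOT true = false
[1.1.3.2] false AND true = false
[1.1.3] false OR false = false
[1.1] true OR false OR false = true
[1.2.1.1.1] false AND false = false
[1.2.1.1.2] NOT false = true
[1.2.1.1] false AND true = false
[1.2.1] NOT false = true
[1.2.2.1] false → false (antecedent false ⇒ implication holds) = true
[1.2.2.2] false AND false = false
[1.2.2] true → false = false
[1.2] true OR false = true
[1] true OR true = true
[root] NOT true = false
Overall: false → blocked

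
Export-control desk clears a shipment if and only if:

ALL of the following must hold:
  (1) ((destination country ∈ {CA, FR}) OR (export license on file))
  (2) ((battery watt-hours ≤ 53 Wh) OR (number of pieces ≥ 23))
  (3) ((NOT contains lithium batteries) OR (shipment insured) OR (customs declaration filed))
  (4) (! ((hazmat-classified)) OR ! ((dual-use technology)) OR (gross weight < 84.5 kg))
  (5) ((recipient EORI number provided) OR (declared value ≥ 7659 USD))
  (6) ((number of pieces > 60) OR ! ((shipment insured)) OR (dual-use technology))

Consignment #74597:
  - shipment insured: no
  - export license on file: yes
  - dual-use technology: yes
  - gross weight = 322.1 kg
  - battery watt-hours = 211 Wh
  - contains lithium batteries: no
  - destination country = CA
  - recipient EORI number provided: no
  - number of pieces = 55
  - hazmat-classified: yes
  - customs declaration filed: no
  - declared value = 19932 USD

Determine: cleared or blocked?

Atomic conditions:
  destination country ∈ {CA, FR}: CA is in the set → true
  export license on file: yes → true
  battery watt-hours ≤ 53 Wh: 211 ≤ 53 is false
  number of pieces ≥ 23: 55 ≥ 23 is true
  NOT contains lithium batteries: no → true
  shipment insured: no → false
  customs declaration filed: no → false
  hazmat-classified: yes → true
  dual-use technology: yes → true
  gross weight < 84.5 kg: 322.1 < 84.5 is false
  recipient EORI number provided: no → false
  declared value ≥ 7659 USD: 19932 ≥ 7659 is true
  number of pieces > 60: 55 > 60 is false
Combine:
[1] true OR true = true
[2] false OR true = true
[3] true OR false OR false = true
[4.1] NOT true = false
[4.2] NOT true = false
[4] false OR false OR false = false
[5] false OR true = true
[6.2] NOT false = true
[6] false OR true OR true = true
[root] true AND true AND true AND false AND true AND true = false
Overall: false → blocked

Blocked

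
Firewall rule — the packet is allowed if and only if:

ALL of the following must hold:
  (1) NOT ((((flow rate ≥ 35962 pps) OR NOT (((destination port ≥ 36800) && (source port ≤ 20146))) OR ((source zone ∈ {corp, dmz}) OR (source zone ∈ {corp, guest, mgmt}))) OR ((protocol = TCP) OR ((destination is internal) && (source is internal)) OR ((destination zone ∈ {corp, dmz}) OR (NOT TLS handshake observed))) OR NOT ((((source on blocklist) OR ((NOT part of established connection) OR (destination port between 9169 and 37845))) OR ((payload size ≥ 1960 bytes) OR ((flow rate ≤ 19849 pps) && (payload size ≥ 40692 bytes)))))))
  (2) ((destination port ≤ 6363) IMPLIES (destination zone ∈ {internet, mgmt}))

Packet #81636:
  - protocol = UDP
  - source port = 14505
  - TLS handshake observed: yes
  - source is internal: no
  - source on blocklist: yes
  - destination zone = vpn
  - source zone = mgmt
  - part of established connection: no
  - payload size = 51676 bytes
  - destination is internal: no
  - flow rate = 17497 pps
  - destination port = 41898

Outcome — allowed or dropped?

Dropped

Atomic conditions:
  flow rate ≥ 35962 pps: 17497 ≥ 35962 is false
  destination port ≥ 36800: 41898 ≥ 36800 is true
  source port ≤ 20146: 14505 ≤ 20146 is true
  source zone ∈ {corp, dmz}: mgmt is not in the set → false
  source zone ∈ {corp, guest, mgmt}: mgmt is in the set → true
  protocol = TCP: UDP == TCP is false
  destination is internal: no → false
  source is internal: no → false
  destination zone ∈ {corp, dmz}: vpn is not in the set → false
  NOT TLS handshake observed: yes → false
  source on blocklist: yes → true
  NOT part of established connection: no → true
  destination port between 9169 and 37845: 41898 in [9169, 37845] is false
  payload size ≥ 1960 bytes: 51676 ≥ 1960 is true
  flow rate ≤ 19849 pps: 17497 ≤ 19849 is true
  payload size ≥ 40692 bytes: 51676 ≥ 40692 is true
  destination port ≤ 6363: 41898 ≤ 6363 is false
  destination zone ∈ {internet, mgmt}: vpn is not in the set → false
Combine:
[1.1.1.2.1] true AND true = true
[1.1.1.2] NOT true = false
[1.1.1.3] false OR true = true
[1.1.1] false OR false OR true = true
[1.1.2.2] false AND false = false
[1.1.2.3] false OR false = false
[1.1.2] false OR false OR false = false
[1.1.3.1.1.2] true OR false = true
[1.1.3.1.1] true OR true = true
[1.1.3.1.2.2] true AND true = true
[1.1.3.1.2] true OR true = true
[1.1.3.1] true OR true = true
[1.1.3] NOT true = false
[1.1] true OR false OR false = true
[1] NOT true = false
[2] false → false (antecedent false ⇒ implication holds) = true
[root] false AND true = false
Overall: false → dropped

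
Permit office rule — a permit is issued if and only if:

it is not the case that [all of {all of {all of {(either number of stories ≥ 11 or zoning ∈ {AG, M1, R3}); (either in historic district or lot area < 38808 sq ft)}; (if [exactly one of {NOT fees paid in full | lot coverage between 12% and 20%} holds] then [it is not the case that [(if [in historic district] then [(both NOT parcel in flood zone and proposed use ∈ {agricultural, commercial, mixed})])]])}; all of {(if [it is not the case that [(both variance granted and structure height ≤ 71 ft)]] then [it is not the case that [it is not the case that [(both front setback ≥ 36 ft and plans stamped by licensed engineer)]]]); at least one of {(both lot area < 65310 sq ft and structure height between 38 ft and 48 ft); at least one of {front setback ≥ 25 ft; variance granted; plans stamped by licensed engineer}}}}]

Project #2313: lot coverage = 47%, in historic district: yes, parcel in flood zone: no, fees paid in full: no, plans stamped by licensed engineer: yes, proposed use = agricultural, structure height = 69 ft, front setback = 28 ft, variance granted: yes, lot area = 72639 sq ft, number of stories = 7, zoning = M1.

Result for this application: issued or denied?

Issued

Atomic conditions:
  number of stories ≥ 11: 7 ≥ 11 is false
  zoning ∈ {AG, M1, R3}: M1 is in the set → true
  in historic district: yes → true
  lot area < 38808 sq ft: 72639 < 38808 is false
  NOT fees paid in full: no → true
  lot coverage between 12% and 20%: 47 in [12, 20] is false
  NOT parcel in flood zone: no → true
  proposed use ∈ {agricultural, commercial, mixed}: agricultural is in the set → true
  variance granted: yes → true
  structure height ≤ 71 ft: 69 ≤ 71 is true
  front setback ≥ 36 ft: 28 ≥ 36 is false
  plans stamped by licensed engineer: yes → true
  lot area < 65310 sq ft: 72639 < 65310 is false
  structure height between 38 ft and 48 ft: 69 in [38, 48] is false
  front setback ≥ 25 ft: 28 ≥ 25 is true
Combine:
[1.1.1.1] false OR true = true
[1.1.1.2] true OR false = true
[1.1.1] true AND true = true
[1.1.2.1] exactly-one(true, false) = true
[1.1.2.2.1.2] true AND true = true
[1.1.2.2.1] true → true = true
[1.1.2.2] NOT true = false
[1.1.2] true → false = false
[1.1] true AND false = false
[1.2.1.1.1] true AND true = true
[1.2.1.1] NOT true = false
[1.2.1.2.1.1] false AND true = false
[1.2.1.2.1] NOT false = true
[1.2.1.2] NOT true = false
[1.2.1] false → false (antecedent false ⇒ implication holds) = true
[1.2.2.1] false AND false = false
[1.2.2.2] true OR true OR true = true
[1.2.2] false OR true = true
[1.2] true AND true = true
[1] false AND true = false
[root] NOT false = true
Overall: true → issued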